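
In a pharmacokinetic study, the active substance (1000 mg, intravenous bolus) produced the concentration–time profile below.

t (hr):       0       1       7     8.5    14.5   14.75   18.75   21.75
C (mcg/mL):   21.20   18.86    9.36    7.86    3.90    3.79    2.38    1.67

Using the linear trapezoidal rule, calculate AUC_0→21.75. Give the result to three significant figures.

Trapezoidal AUC_0→21.75:
  [0→1]: (21.20+18.86)/2 × 1 = 20.03
  [1→7]: (18.86+9.36)/2 × 6 = 84.66
  [7→8.5]: (9.36+7.86)/2 × 1.5 = 12.915
  [8.5→14.5]: (7.86+3.90)/2 × 6 = 35.28
  [14.5→14.75]: (3.90+3.79)/2 × 0.25 = 0.96125
  [14.75→18.75]: (3.79+2.38)/2 × 4 = 12.34
  [18.75→21.75]: (2.38+1.67)/2 × 3 = 6.075
  Sum = 172.26125 mcg/mL·hr

AUC = 172 mcg/mL·hr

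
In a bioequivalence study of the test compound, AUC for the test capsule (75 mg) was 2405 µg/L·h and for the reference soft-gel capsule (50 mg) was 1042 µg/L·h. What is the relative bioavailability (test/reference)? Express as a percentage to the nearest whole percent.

F_rel = 154%

F_rel = (AUC_test/D_test) / (AUC_ref/D_ref)
      = (2405/75) / (1042/50)
      = 32.0667 / 20.84 = 1.5387 = 153.87%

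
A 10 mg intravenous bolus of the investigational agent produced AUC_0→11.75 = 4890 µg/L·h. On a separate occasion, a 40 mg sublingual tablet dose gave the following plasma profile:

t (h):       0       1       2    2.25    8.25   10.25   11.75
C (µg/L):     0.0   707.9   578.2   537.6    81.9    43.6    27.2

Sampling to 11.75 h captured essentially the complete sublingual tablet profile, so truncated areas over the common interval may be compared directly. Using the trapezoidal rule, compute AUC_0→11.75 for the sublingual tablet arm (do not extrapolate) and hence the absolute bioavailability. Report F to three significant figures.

Trapezoidal AUC_0→11.75 (sublingual tablet):
  [0→1]: (0.0+707.9)/2 × 1 = 353.95
  [1→2]: (707.9+578.2)/2 × 1 = 643.05
  [2→2.25]: (578.2+537.6)/2 × 0.25 = 139.475
  [2.25→8.25]: (537.6+81.9)/2 × 6 = 1858.5
  [8.25→10.25]: (81.9+43.6)/2 × 2 = 125.5
  [10.25→11.75]: (43.6+27.2)/2 × 1.5 = 53.1
  Sum = 3173.575 µg/L·h
F = (AUC_ev/D_ev)/(AUC_iv/D_iv) = (3173.575/40)/(4890/10) = 79.339375/489 = 0.1622

F = 0.162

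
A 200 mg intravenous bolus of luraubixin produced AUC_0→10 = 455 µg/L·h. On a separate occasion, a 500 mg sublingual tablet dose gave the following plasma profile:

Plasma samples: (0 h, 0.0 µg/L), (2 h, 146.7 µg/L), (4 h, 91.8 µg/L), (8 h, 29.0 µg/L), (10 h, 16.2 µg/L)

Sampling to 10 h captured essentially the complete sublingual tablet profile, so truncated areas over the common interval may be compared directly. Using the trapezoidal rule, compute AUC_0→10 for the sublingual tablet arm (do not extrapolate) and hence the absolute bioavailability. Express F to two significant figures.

F = 0.59

Trapezoidal AUC_0→10 (sublingual tablet):
  [0→2]: (0.0+146.7)/2 × 2 = 146.7
  [2→4]: (146.7+91.8)/2 × 2 = 238.5
  [4→8]: (91.8+29.0)/2 × 4 = 241.6
  [8→10]: (29.0+16.2)/2 × 2 = 45.2
  Sum = 672.0 µg/L·h
F = (AUC_ev/D_ev)/(AUC_iv/D_iv) = (672.0/500)/(455/200) = 1.344/2.275 = 0.5908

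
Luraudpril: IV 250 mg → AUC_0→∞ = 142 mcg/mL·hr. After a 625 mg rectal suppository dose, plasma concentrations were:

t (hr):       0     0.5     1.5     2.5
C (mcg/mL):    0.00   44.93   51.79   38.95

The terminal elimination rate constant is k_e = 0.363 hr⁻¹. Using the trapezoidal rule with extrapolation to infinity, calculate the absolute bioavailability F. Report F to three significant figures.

F = 0.598

Trapezoidal AUC_0→2.5 (rectal suppository):
  [0→0.5]: (0.00+44.93)/2 × 0.5 = 11.2325
  [0.5→1.5]: (44.93+51.79)/2 × 1 = 48.36
  [1.5→2.5]: (51.79+38.95)/2 × 1 = 45.37
  Sum = 104.9625 mcg/mL·hr
Tail: C_last/k_e = 38.95/0.363 = 107.300
AUC_0→∞ (rectal suppository) = 104.9625 + 107.300 = 212.2625 mcg/mL·hr
F = (AUC_ev/D_ev)/(AUC_iv/D_iv) = (212.2625/625)/(142/250) = 0.33962/0.568 = 0.5979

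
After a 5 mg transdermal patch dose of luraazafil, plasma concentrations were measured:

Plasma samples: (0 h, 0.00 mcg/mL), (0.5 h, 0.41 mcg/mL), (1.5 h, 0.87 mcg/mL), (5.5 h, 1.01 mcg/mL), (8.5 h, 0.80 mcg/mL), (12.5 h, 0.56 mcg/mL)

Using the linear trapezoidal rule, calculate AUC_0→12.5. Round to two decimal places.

Trapezoidal AUC_0→12.5:
  [0→0.5]: (0.00+0.41)/2 × 0.5 = 0.1025
  [0.5→1.5]: (0.41+0.87)/2 × 1 = 0.64
  [1.5→5.5]: (0.87+1.01)/2 × 4 = 3.76
  [5.5→8.5]: (1.01+0.80)/2 × 3 = 2.715
  [8.5→12.5]: (0.80+0.56)/2 × 4 = 2.72
  Sum = 9.9375 mcg/mL·h

AUC = 9.94 mcg/mL·h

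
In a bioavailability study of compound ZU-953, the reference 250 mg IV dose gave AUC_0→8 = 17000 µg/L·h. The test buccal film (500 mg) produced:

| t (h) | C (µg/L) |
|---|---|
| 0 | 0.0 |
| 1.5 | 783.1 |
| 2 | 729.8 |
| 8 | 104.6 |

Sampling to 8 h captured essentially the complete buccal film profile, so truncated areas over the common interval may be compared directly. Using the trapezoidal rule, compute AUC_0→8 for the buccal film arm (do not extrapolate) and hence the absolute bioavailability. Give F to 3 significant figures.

F = 0.102

Trapezoidal AUC_0→8 (buccal film):
  [0→1.5]: (0.0+783.1)/2 × 1.5 = 587.325
  [1.5→2]: (783.1+729.8)/2 × 0.5 = 378.225
  [2→8]: (729.8+104.6)/2 × 6 = 2503.2
  Sum = 3468.75 µg/L·h
F = (AUC_ev/D_ev)/(AUC_iv/D_iv) = (3468.75/500)/(17000/250) = 6.9375/68 = 0.1020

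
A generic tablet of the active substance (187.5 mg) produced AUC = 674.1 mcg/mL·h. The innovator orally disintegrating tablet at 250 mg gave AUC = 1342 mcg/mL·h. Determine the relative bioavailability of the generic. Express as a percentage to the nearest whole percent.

F_rel = 67%

F_rel = (AUC_test/D_test) / (AUC_ref/D_ref)
      = (674.1/187.5) / (1342/250)
      = 3.5952 / 5.368 = 0.6697 = 66.97%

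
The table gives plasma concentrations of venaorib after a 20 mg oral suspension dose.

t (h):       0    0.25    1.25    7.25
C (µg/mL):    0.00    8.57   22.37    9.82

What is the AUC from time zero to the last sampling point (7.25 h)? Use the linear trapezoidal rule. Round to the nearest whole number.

AUC = 113 µg/mL·h

Trapezoidal AUC_0→7.25:
  [0→0.25]: (0.00+8.57)/2 × 0.25 = 1.07125
  [0.25→1.25]: (8.57+22.37)/2 × 1 = 15.47
  [1.25→7.25]: (22.37+9.82)/2 × 6 = 96.57
  Sum = 113.11125 µg/mL·h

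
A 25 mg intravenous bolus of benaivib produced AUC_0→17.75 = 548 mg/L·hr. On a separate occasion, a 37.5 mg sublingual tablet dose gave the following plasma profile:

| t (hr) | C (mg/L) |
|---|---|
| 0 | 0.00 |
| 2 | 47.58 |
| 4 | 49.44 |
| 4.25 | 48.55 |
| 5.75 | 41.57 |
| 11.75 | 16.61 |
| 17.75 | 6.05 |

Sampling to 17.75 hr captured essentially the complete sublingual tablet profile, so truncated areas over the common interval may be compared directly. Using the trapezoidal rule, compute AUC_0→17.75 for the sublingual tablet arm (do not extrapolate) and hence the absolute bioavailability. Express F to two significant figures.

Trapezoidal AUC_0→17.75 (sublingual tablet):
  [0→2]: (0.00+47.58)/2 × 2 = 47.58
  [2→4]: (47.58+49.44)/2 × 2 = 97.02
  [4→4.25]: (49.44+48.55)/2 × 0.25 = 12.24875
  [4.25→5.75]: (48.55+41.57)/2 × 1.5 = 67.59
  [5.75→11.75]: (41.57+16.61)/2 × 6 = 174.54
  [11.75→17.75]: (16.61+6.05)/2 × 6 = 67.98
  Sum = 466.95875 mg/L·hr
F = (AUC_ev/D_ev)/(AUC_iv/D_iv) = (466.95875/37.5)/(548/25) = 12.4522/21.92 = 0.5681

F = 0.57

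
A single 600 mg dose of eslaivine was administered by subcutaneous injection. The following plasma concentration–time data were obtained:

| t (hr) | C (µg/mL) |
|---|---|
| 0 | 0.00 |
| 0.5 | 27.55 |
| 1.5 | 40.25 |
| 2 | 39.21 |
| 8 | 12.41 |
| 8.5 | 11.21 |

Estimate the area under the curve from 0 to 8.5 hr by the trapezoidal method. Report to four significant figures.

AUC = 221.4 µg/mL·hr

Trapezoidal AUC_0→8.5:
  [0→0.5]: (0.00+27.55)/2 × 0.5 = 6.8875
  [0.5→1.5]: (27.55+40.25)/2 × 1 = 33.9
  [1.5→2]: (40.25+39.21)/2 × 0.5 = 19.865
  [2→8]: (39.21+12.41)/2 × 6 = 154.86
  [8→8.5]: (12.41+11.21)/2 × 0.5 = 5.905
  Sum = 221.4175 µg/mL·hr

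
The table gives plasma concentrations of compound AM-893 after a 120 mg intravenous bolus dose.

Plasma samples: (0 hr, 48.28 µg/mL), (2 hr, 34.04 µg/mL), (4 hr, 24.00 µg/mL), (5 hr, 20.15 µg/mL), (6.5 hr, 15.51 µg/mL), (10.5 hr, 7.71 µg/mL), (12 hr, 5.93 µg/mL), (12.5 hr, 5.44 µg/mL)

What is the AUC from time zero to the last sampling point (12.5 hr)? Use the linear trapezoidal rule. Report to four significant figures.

Trapezoidal AUC_0→12.5:
  [0→2]: (48.28+34.04)/2 × 2 = 82.32
  [2→4]: (34.04+24.00)/2 × 2 = 58.04
  [4→5]: (24.00+20.15)/2 × 1 = 22.075
  [5→6.5]: (20.15+15.51)/2 × 1.5 = 26.745
  [6.5→10.5]: (15.51+7.71)/2 × 4 = 46.44
  [10.5→12]: (7.71+5.93)/2 × 1.5 = 10.23
  [12→12.5]: (5.93+5.44)/2 × 0.5 = 2.8425
  Sum = 248.6925 µg/mL·hr

AUC = 248.7 µg/mL·hr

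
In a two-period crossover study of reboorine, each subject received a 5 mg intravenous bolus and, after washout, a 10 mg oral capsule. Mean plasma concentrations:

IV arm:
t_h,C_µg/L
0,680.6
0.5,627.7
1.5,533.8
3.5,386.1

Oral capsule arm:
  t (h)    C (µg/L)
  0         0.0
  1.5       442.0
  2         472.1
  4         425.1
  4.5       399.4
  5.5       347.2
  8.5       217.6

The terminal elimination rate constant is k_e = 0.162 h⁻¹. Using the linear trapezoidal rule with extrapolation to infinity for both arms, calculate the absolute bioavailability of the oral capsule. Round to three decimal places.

Trapezoidal AUC_0→3.5 (IV):
  [0→0.5]: (680.6+627.7)/2 × 0.5 = 327.075
  [0.5→1.5]: (627.7+533.8)/2 × 1 = 580.75
  [1.5→3.5]: (533.8+386.1)/2 × 2 = 919.9
  Sum = 1827.725 µg/L·h
IV tail: 386.1/0.162 = 2383.333; AUC_iv,0→∞ = 1827.725 + 2383.333 = 4211.058 µg/L·h
Trapezoidal AUC_0→8.5 (oral capsule):
  [0→1.5]: (0.0+442.0)/2 × 1.5 = 331.5
  [1.5→2]: (442.0+472.1)/2 × 0.5 = 228.525
  [2→4]: (472.1+425.1)/2 × 2 = 897.2
  [4→4.5]: (425.1+399.4)/2 × 0.5 = 206.125
  [4.5→5.5]: (399.4+347.2)/2 × 1 = 373.3
  [5.5→8.5]: (347.2+217.6)/2 × 3 = 847.2
  Sum = 2883.85 µg/L·h
oral capsule tail: 217.6/0.162 = 1343.210; AUC_ev,0→∞ = 2883.85 + 1343.210 = 4227.06 µg/L·h
F = (AUC_ev/D_ev)/(AUC_iv/D_iv) = (4227.06/10)/(4211.058/5) = 422.706/842.2116 = 0.5019

F = 0.502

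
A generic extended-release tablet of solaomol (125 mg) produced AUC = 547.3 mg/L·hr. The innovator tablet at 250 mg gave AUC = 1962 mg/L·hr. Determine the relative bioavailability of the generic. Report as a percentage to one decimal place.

F_rel = 55.8%

F_rel = (AUC_test/D_test) / (AUC_ref/D_ref)
      = (547.3/125) / (1962/250)
      = 4.3784 / 7.848 = 0.5579 = 55.79%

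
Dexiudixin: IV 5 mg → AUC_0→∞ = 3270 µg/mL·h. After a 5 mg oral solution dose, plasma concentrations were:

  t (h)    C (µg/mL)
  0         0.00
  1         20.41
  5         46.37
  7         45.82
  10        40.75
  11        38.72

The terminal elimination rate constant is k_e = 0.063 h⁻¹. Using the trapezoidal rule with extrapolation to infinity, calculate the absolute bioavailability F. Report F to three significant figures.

Trapezoidal AUC_0→11 (oral solution):
  [0→1]: (0.00+20.41)/2 × 1 = 10.205
  [1→5]: (20.41+46.37)/2 × 4 = 133.56
  [5→7]: (46.37+45.82)/2 × 2 = 92.19
  [7→10]: (45.82+40.75)/2 × 3 = 129.855
  [10→11]: (40.75+38.72)/2 × 1 = 39.735
  Sum = 405.545 µg/mL·h
Tail: C_last/k_e = 38.72/0.063 = 614.603
AUC_0→∞ (oral solution) = 405.545 + 614.603 = 1020.148 µg/mL·h
F = (AUC_ev/D_ev)/(AUC_iv/D_iv) = (1020.148/5)/(3270/5) = 204.0296/654 = 0.3120

F = 0.312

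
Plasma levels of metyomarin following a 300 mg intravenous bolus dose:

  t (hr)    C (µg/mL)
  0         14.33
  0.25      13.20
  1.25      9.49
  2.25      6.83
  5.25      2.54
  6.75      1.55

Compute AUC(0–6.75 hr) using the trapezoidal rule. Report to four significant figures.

AUC = 40.07 µg/mL·hr

Trapezoidal AUC_0→6.75:
  [0→0.25]: (14.33+13.20)/2 × 0.25 = 3.44125
  [0.25→1.25]: (13.20+9.49)/2 × 1 = 11.345
  [1.25→2.25]: (9.49+6.83)/2 × 1 = 8.16
  [2.25→5.25]: (6.83+2.54)/2 × 3 = 14.055
  [5.25→6.75]: (2.54+1.55)/2 × 1.5 = 3.0675
  Sum = 40.06875 µg/mL·hr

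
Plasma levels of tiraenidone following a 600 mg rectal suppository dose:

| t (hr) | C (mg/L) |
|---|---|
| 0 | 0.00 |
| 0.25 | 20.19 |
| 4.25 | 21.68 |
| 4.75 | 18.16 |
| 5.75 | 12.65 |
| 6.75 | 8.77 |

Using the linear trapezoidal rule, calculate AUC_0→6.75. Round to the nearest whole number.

Trapezoidal AUC_0→6.75:
  [0→0.25]: (0.00+20.19)/2 × 0.25 = 2.52375
  [0.25→4.25]: (20.19+21.68)/2 × 4 = 83.74
  [4.25→4.75]: (21.68+18.16)/2 × 0.5 = 9.96
  [4.75→5.75]: (18.16+12.65)/2 × 1 = 15.405
  [5.75→6.75]: (12.65+8.77)/2 × 1 = 10.71
  Sum = 122.33875 mg/L·hr

AUC = 122 mg/L·hr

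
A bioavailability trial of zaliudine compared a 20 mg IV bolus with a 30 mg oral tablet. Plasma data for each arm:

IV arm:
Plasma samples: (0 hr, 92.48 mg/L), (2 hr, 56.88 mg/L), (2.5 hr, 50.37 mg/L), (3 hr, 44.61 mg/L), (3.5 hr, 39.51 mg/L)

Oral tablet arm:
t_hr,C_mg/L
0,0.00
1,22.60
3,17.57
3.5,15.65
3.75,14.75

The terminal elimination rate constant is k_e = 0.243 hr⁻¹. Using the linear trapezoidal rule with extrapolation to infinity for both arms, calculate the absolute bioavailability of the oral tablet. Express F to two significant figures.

F = 0.22

Trapezoidal AUC_0→3.5 (IV):
  [0→2]: (92.48+56.88)/2 × 2 = 149.36
  [2→2.5]: (56.88+50.37)/2 × 0.5 = 26.8125
  [2.5→3]: (50.37+44.61)/2 × 0.5 = 23.745
  [3→3.5]: (44.61+39.51)/2 × 0.5 = 21.03
  Sum = 220.9475 mg/L·hr
IV tail: 39.51/0.243 = 162.593; AUC_iv,0→∞ = 220.9475 + 162.593 = 383.5405 mg/L·hr
Trapezoidal AUC_0→3.75 (oral tablet):
  [0→1]: (0.00+22.60)/2 × 1 = 11.3
  [1→3]: (22.60+17.57)/2 × 2 = 40.17
  [3→3.5]: (17.57+15.65)/2 × 0.5 = 8.305
  [3.5→3.75]: (15.65+14.75)/2 × 0.25 = 3.8
  Sum = 63.575 mg/L·hr
oral tablet tail: 14.75/0.243 = 60.700; AUC_ev,0→∞ = 63.575 + 60.700 = 124.275 mg/L·hr
F = (AUC_ev/D_ev)/(AUC_iv/D_iv) = (124.275/30)/(383.5405/20) = 4.1425/19.177025 = 0.2160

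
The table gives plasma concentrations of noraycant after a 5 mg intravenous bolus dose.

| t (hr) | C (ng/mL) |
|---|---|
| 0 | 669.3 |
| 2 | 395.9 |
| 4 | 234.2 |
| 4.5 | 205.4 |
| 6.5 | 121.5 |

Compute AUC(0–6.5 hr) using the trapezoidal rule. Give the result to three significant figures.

AUC = 2130 ng/mL·hr

Trapezoidal AUC_0→6.5:
  [0→2]: (669.3+395.9)/2 × 2 = 1065.2
  [2→4]: (395.9+234.2)/2 × 2 = 630.1
  [4→4.5]: (234.2+205.4)/2 × 0.5 = 109.9
  [4.5→6.5]: (205.4+121.5)/2 × 2 = 326.9
  Sum = 2132.1 ng/mL·hr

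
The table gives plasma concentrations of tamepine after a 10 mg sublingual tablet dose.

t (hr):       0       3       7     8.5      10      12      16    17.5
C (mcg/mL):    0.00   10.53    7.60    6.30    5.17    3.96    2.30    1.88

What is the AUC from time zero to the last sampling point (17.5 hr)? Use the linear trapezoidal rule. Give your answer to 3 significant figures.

AUC = 95.9 mcg/mL·hr

Trapezoidal AUC_0→17.5:
  [0→3]: (0.00+10.53)/2 × 3 = 15.795
  [3→7]: (10.53+7.60)/2 × 4 = 36.26
  [7→8.5]: (7.60+6.30)/2 × 1.5 = 10.425
  [8.5→10]: (6.30+5.17)/2 × 1.5 = 8.6025
  [10→12]: (5.17+3.96)/2 × 2 = 9.13
  [12→16]: (3.96+2.30)/2 × 4 = 12.52
  [16→17.5]: (2.30+1.88)/2 × 1.5 = 3.135
  Sum = 95.8675 mcg/mL·hr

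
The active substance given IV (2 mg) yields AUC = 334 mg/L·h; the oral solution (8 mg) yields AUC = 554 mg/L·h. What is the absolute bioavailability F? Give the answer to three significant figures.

F = (AUC_ev / D_ev) / (AUC_iv / D_iv)
  = (554/8) / (334/2)
  = 69.25 / 167 = 0.4147

F = 0.415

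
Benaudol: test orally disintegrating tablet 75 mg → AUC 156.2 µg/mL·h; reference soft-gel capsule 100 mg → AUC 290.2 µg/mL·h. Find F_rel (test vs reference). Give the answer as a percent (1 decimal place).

F_rel = (AUC_test/D_test) / (AUC_ref/D_ref)
      = (156.2/75) / (290.2/100)
      = 2.08267 / 2.902 = 0.7177 = 71.77%

F_rel = 71.8%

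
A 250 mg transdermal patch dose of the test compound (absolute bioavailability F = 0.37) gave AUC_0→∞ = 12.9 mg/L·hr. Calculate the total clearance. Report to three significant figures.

CL = F × Dose / AUC_0→∞
   = 0.37 × 250 / 12.9 = 7.17054 L/hr

CL = 7.17 L/hr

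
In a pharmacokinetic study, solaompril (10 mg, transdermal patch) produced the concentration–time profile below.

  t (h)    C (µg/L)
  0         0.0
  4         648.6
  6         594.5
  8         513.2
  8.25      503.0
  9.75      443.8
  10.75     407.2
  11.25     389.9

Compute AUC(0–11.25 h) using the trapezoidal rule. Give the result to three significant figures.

Trapezoidal AUC_0→11.25:
  [0→4]: (0.0+648.6)/2 × 4 = 1297.2
  [4→6]: (648.6+594.5)/2 × 2 = 1243.1
  [6→8]: (594.5+513.2)/2 × 2 = 1107.7
  [8→8.25]: (513.2+503.0)/2 × 0.25 = 127.025
  [8.25→9.75]: (503.0+443.8)/2 × 1.5 = 710.1
  [9.75→10.75]: (443.8+407.2)/2 × 1 = 425.5
  [10.75→11.25]: (407.2+389.9)/2 × 0.5 = 199.275
  Sum = 5109.9 µg/L·h

AUC = 5110 µg/L·h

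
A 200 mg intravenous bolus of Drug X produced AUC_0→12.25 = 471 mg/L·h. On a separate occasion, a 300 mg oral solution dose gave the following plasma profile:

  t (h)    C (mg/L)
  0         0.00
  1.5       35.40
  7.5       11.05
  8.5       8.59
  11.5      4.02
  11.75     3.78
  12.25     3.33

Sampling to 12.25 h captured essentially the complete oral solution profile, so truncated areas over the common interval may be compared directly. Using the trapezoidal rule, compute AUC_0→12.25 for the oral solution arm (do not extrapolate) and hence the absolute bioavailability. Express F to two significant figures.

Trapezoidal AUC_0→12.25 (oral solution):
  [0→1.5]: (0.00+35.40)/2 × 1.5 = 26.55
  [1.5→7.5]: (35.40+11.05)/2 × 6 = 139.35
  [7.5→8.5]: (11.05+8.59)/2 × 1 = 9.82
  [8.5→11.5]: (8.59+4.02)/2 × 3 = 18.915
  [11.5→11.75]: (4.02+3.78)/2 × 0.25 = 0.975
  [11.75→12.25]: (3.78+3.33)/2 × 0.5 = 1.7775
  Sum = 197.3875 mg/L·h
F = (AUC_ev/D_ev)/(AUC_iv/D_iv) = (197.3875/300)/(471/200) = 0.657958/2.355 = 0.2794

F = 0.28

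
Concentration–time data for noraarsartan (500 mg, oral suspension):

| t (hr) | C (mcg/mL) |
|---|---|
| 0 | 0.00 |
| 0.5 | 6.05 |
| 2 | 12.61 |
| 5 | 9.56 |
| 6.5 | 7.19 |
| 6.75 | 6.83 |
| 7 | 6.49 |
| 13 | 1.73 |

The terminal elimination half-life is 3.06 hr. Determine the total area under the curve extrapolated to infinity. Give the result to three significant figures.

AUC = 97.0 mcg/mL·hr

Trapezoidal AUC_0→13:
  [0→0.5]: (0.00+6.05)/2 × 0.5 = 1.5125
  [0.5→2]: (6.05+12.61)/2 × 1.5 = 13.995
  [2→5]: (12.61+9.56)/2 × 3 = 33.255
  [5→6.5]: (9.56+7.19)/2 × 1.5 = 12.5625
  [6.5→6.75]: (7.19+6.83)/2 × 0.25 = 1.7525
  [6.75→7]: (6.83+6.49)/2 × 0.25 = 1.665
  [7→13]: (6.49+1.73)/2 × 6 = 24.66
  Sum = 89.4025 mcg/mL·hr
k_e = ln2 / t½ = 0.693147 / 3.06 = 0.2265 hr^-1
Extrapolated tail: C_last / k_e = 1.73 / 0.2265 = 7.638
AUC_0→∞ = 89.4025 + 7.638 = 97.0405 mcg/mL·hr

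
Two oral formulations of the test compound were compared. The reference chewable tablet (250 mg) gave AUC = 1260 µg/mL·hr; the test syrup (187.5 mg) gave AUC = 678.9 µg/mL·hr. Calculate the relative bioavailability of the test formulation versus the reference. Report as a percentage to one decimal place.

F_rel = 71.8%

F_rel = (AUC_test/D_test) / (AUC_ref/D_ref)
      = (678.9/187.5) / (1260/250)
      = 3.6208 / 5.04 = 0.7184 = 71.84%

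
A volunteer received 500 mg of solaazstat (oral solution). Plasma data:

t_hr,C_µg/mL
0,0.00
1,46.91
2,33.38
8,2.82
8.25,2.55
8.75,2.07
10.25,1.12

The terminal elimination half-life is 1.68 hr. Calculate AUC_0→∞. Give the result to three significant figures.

AUC = 179 µg/mL·hr

Trapezoidal AUC_0→10.25:
  [0→1]: (0.00+46.91)/2 × 1 = 23.455
  [1→2]: (46.91+33.38)/2 × 1 = 40.145
  [2→8]: (33.38+2.82)/2 × 6 = 108.6
  [8→8.25]: (2.82+2.55)/2 × 0.25 = 0.67125
  [8.25→8.75]: (2.55+2.07)/2 × 0.5 = 1.155
  [8.75→10.25]: (2.07+1.12)/2 × 1.5 = 2.3925
  Sum = 176.41875 µg/mL·hr
k_e = ln2 / t½ = 0.693147 / 1.68 = 0.4126 hr^-1
Extrapolated tail: C_last / k_e = 1.12 / 0.4126 = 2.714
AUC_0→∞ = 176.41875 + 2.714 = 179.13275 µg/mL·hr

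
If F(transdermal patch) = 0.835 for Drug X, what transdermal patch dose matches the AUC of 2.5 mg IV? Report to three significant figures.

D_transdermal = 2.99 mg

For equal systemic exposure: F × D_ev = D_iv
D_ev = D_iv / F = 2.5 / 0.835 = 2.99401 mg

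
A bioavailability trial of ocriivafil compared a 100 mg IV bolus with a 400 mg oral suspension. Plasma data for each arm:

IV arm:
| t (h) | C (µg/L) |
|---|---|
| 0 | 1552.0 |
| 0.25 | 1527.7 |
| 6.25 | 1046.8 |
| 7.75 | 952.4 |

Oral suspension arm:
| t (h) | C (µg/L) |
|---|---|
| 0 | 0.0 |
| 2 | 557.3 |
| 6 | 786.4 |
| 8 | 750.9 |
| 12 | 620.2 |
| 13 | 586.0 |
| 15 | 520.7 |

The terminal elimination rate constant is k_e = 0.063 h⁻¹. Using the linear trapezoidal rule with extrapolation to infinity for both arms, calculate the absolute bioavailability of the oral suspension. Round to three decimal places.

F = 0.177

Trapezoidal AUC_0→7.75 (IV):
  [0→0.25]: (1552.0+1527.7)/2 × 0.25 = 384.9625
  [0.25→6.25]: (1527.7+1046.8)/2 × 6 = 7723.5
  [6.25→7.75]: (1046.8+952.4)/2 × 1.5 = 1499.4
  Sum = 9607.8625 µg/L·h
IV tail: 952.4/0.063 = 15117.460; AUC_iv,0→∞ = 9607.8625 + 15117.460 = 24725.3225 µg/L·h
Trapezoidal AUC_0→15 (oral suspension):
  [0→2]: (0.0+557.3)/2 × 2 = 557.3
  [2→6]: (557.3+786.4)/2 × 4 = 2687.4
  [6→8]: (786.4+750.9)/2 × 2 = 1537.3
  [8→12]: (750.9+620.2)/2 × 4 = 2742.2
  [12→13]: (620.2+586.0)/2 × 1 = 603.1
  [13→15]: (586.0+520.7)/2 × 2 = 1106.7
  Sum = 9234.0 µg/L·h
oral suspension tail: 520.7/0.063 = 8265.079; AUC_ev,0→∞ = 9234.0 + 8265.079 = 17499.079 µg/L·h
F = (AUC_ev/D_ev)/(AUC_iv/D_iv) = (17499.079/400)/(24725.3225/100) = 43.7477/247.253 = 0.1769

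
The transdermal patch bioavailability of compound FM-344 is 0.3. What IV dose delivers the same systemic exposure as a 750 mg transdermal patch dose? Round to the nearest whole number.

D_iv = 225 mg

Systemic exposure from an extravascular dose = F × D_ev, so the equivalent IV dose is F × D_ev.
D_iv = F × D_ev = 0.3 × 750 = 225 mg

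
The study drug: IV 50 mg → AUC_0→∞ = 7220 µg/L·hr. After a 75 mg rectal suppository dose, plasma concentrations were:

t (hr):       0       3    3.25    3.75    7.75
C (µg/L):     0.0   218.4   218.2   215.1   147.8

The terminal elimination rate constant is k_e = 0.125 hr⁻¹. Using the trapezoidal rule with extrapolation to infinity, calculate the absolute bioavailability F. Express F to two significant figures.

F = 0.22

Trapezoidal AUC_0→7.75 (rectal suppository):
  [0→3]: (0.0+218.4)/2 × 3 = 327.6
  [3→3.25]: (218.4+218.2)/2 × 0.25 = 54.575
  [3.25→3.75]: (218.2+215.1)/2 × 0.5 = 108.325
  [3.75→7.75]: (215.1+147.8)/2 × 4 = 725.8
  Sum = 1216.3 µg/L·hr
Tail: C_last/k_e = 147.8/0.125 = 1182.400
AUC_0→∞ (rectal suppository) = 1216.3 + 1182.400 = 2398.7 µg/L·hr
F = (AUC_ev/D_ev)/(AUC_iv/D_iv) = (2398.7/75)/(7220/50) = 31.9827/144.4 = 0.2215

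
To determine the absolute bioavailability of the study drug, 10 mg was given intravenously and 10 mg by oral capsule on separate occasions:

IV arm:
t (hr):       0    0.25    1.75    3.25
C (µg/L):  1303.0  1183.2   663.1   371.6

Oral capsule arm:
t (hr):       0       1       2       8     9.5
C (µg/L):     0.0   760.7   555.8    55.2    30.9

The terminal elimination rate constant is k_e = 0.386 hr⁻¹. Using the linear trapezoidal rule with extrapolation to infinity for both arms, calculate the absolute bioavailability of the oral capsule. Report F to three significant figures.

Trapezoidal AUC_0→3.25 (IV):
  [0→0.25]: (1303.0+1183.2)/2 × 0.25 = 310.775
  [0.25→1.75]: (1183.2+663.1)/2 × 1.5 = 1384.725
  [1.75→3.25]: (663.1+371.6)/2 × 1.5 = 776.025
  Sum = 2471.525 µg/L·hr
IV tail: 371.6/0.386 = 962.694; AUC_iv,0→∞ = 2471.525 + 962.694 = 3434.219 µg/L·hr
Trapezoidal AUC_0→9.5 (oral capsule):
  [0→1]: (0.0+760.7)/2 × 1 = 380.35
  [1→2]: (760.7+555.8)/2 × 1 = 658.25
  [2→8]: (555.8+55.2)/2 × 6 = 1833.0
  [8→9.5]: (55.2+30.9)/2 × 1.5 = 64.575
  Sum = 2936.175 µg/L·hr
oral capsule tail: 30.9/0.386 = 80.052; AUC_ev,0→∞ = 2936.175 + 80.052 = 3016.227 µg/L·hr
F = (AUC_ev/D_ev)/(AUC_iv/D_iv) = (3016.227/10)/(3434.219/10) = 301.6227/343.4219 = 0.8783

F = 0.878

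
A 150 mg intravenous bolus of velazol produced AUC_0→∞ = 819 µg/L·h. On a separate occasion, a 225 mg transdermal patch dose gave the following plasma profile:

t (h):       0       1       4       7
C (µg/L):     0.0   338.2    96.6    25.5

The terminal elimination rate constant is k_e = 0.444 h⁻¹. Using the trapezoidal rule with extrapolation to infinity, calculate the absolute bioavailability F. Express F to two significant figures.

F = 0.86

Trapezoidal AUC_0→7 (transdermal patch):
  [0→1]: (0.0+338.2)/2 × 1 = 169.1
  [1→4]: (338.2+96.6)/2 × 3 = 652.2
  [4→7]: (96.6+25.5)/2 × 3 = 183.15
  Sum = 1004.45 µg/L·h
Tail: C_last/k_e = 25.5/0.444 = 57.432
AUC_0→∞ (transdermal patch) = 1004.45 + 57.432 = 1061.882 µg/L·h
F = (AUC_ev/D_ev)/(AUC_iv/D_iv) = (1061.882/225)/(819/150) = 4.71948/5.46 = 0.8644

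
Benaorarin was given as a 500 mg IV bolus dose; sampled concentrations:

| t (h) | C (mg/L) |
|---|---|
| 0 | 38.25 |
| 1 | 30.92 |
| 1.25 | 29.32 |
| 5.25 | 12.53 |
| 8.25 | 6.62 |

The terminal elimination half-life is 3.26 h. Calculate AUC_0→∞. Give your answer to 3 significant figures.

AUC = 186 mg/L·h

Trapezoidal AUC_0→8.25:
  [0→1]: (38.25+30.92)/2 × 1 = 34.585
  [1→1.25]: (30.92+29.32)/2 × 0.25 = 7.53
  [1.25→5.25]: (29.32+12.53)/2 × 4 = 83.7
  [5.25→8.25]: (12.53+6.62)/2 × 3 = 28.725
  Sum = 154.54 mg/L·h
k_e = ln2 / t½ = 0.693147 / 3.26 = 0.2126 h^-1
Extrapolated tail: C_last / k_e = 6.62 / 0.2126 = 31.138
AUC_0→∞ = 154.54 + 31.138 = 185.678 mg/L·h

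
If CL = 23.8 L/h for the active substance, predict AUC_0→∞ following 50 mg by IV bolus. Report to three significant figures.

AUC_0→∞ = Dose_iv / CL
        = 50 / 23.8 = 2.10084 mg/L·h

AUC = 2.10 mg/L·h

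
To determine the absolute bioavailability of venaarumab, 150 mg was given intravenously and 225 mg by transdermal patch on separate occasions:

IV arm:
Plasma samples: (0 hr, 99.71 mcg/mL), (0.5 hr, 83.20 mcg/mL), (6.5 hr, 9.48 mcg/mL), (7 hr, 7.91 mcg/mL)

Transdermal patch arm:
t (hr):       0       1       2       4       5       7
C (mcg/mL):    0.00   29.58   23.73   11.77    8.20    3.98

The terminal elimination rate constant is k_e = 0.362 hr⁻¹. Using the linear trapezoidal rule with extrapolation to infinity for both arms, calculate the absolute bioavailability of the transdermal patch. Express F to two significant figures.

Trapezoidal AUC_0→7 (IV):
  [0→0.5]: (99.71+83.20)/2 × 0.5 = 45.7275
  [0.5→6.5]: (83.20+9.48)/2 × 6 = 278.04
  [6.5→7]: (9.48+7.91)/2 × 0.5 = 4.3475
  Sum = 328.115 mcg/mL·hr
IV tail: 7.91/0.362 = 21.851; AUC_iv,0→∞ = 328.115 + 21.851 = 349.966 mcg/mL·hr
Trapezoidal AUC_0→7 (transdermal patch):
  [0→1]: (0.00+29.58)/2 × 1 = 14.79
  [1→2]: (29.58+23.73)/2 × 1 = 26.655
  [2→4]: (23.73+11.77)/2 × 2 = 35.5
  [4→5]: (11.77+8.20)/2 × 1 = 9.985
  [5→7]: (8.20+3.98)/2 × 2 = 12.18
  Sum = 99.11 mcg/mL·hr
transdermal patch tail: 3.98/0.362 = 10.994; AUC_ev,0→∞ = 99.11 + 10.994 = 110.104 mcg/mL·hr
F = (AUC_ev/D_ev)/(AUC_iv/D_iv) = (110.104/225)/(349.966/150) = 0.489351/2.33311 = 0.2097

F = 0.21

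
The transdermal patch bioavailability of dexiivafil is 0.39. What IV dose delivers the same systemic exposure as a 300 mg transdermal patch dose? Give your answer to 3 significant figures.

D_iv = 117 mg

Systemic exposure from an extravascular dose = F × D_ev, so the equivalent IV dose is F × D_ev.
D_iv = F × D_ev = 0.39 × 300 = 117 mg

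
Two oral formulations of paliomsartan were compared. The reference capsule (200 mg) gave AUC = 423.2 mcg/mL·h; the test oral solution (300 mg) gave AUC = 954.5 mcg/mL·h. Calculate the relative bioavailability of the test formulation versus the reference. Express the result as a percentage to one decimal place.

F_rel = 150.4%

F_rel = (AUC_test/D_test) / (AUC_ref/D_ref)
      = (954.5/300) / (423.2/200)
      = 3.18167 / 2.116 = 1.5036 = 150.36%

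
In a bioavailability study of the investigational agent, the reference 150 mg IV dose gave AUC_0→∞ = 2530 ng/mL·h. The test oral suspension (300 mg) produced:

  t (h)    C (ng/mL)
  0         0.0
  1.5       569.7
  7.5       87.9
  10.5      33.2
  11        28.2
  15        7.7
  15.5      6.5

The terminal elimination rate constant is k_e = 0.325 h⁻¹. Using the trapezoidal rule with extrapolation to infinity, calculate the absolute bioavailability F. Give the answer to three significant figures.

Trapezoidal AUC_0→15.5 (oral suspension):
  [0→1.5]: (0.0+569.7)/2 × 1.5 = 427.275
  [1.5→7.5]: (569.7+87.9)/2 × 6 = 1972.8
  [7.5→10.5]: (87.9+33.2)/2 × 3 = 181.65
  [10.5→11]: (33.2+28.2)/2 × 0.5 = 15.35
  [11→15]: (28.2+7.7)/2 × 4 = 71.8
  [15→15.5]: (7.7+6.5)/2 × 0.5 = 3.55
  Sum = 2672.425 ng/mL·h
Tail: C_last/k_e = 6.5/0.325 = 20.000
AUC_0→∞ (oral suspension) = 2672.425 + 20.000 = 2692.425 ng/mL·h
F = (AUC_ev/D_ev)/(AUC_iv/D_iv) = (2692.425/300)/(2530/150) = 8.97475/16.8667 = 0.5321

F = 0.532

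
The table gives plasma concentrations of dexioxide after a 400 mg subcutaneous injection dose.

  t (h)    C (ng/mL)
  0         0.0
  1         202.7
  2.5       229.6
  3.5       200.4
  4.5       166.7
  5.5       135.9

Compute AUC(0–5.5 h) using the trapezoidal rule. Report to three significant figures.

AUC = 975 ng/mL·h

Trapezoidal AUC_0→5.5:
  [0→1]: (0.0+202.7)/2 × 1 = 101.35
  [1→2.5]: (202.7+229.6)/2 × 1.5 = 324.225
  [2.5→3.5]: (229.6+200.4)/2 × 1 = 215.0
  [3.5→4.5]: (200.4+166.7)/2 × 1 = 183.55
  [4.5→5.5]: (166.7+135.9)/2 × 1 = 151.3
  Sum = 975.425 ng/mL·h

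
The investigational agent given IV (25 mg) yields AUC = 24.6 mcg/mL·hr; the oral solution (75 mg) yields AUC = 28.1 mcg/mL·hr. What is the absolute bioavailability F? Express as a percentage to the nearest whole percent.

F = 38%

F = (AUC_ev / D_ev) / (AUC_iv / D_iv)
  = (28.1/75) / (24.6/25)
  = 0.374667 / 0.984 = 0.3808
  = 38.08%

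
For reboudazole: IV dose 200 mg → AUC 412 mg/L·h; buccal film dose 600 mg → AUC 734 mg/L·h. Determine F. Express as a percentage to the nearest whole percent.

F = 59%

F = (AUC_ev / D_ev) / (AUC_iv / D_iv)
  = (734/600) / (412/200)
  = 1.22333 / 2.06 = 0.5938
  = 59.38%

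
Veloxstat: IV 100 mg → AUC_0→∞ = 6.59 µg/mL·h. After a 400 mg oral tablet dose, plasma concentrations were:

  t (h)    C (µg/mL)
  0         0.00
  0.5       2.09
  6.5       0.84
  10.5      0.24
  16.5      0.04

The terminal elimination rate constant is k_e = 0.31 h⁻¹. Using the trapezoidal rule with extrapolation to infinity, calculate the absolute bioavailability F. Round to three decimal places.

Trapezoidal AUC_0→16.5 (oral tablet):
  [0→0.5]: (0.00+2.09)/2 × 0.5 = 0.5225
  [0.5→6.5]: (2.09+0.84)/2 × 6 = 8.79
  [6.5→10.5]: (0.84+0.24)/2 × 4 = 2.16
  [10.5→16.5]: (0.24+0.04)/2 × 6 = 0.84
  Sum = 12.3125 µg/mL·h
Tail: C_last/k_e = 0.04/0.31 = 0.129
AUC_0→∞ (oral tablet) = 12.3125 + 0.129 = 12.4415 µg/mL·h
F = (AUC_ev/D_ev)/(AUC_iv/D_iv) = (12.4415/400)/(6.59/100) = 0.03110375/0.0659 = 0.4720

F = 0.472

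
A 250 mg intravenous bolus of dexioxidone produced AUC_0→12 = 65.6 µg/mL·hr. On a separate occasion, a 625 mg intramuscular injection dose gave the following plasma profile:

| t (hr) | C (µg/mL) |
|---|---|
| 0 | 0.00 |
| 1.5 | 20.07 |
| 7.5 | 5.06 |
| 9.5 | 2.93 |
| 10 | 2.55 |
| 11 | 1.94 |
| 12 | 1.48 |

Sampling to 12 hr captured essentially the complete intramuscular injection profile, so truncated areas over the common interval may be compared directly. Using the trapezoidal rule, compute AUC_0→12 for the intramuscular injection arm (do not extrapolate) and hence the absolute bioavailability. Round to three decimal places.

F = 0.633

Trapezoidal AUC_0→12 (intramuscular injection):
  [0→1.5]: (0.00+20.07)/2 × 1.5 = 15.0525
  [1.5→7.5]: (20.07+5.06)/2 × 6 = 75.39
  [7.5→9.5]: (5.06+2.93)/2 × 2 = 7.99
  [9.5→10]: (2.93+2.55)/2 × 0.5 = 1.37
  [10→11]: (2.55+1.94)/2 × 1 = 2.245
  [11→12]: (1.94+1.48)/2 × 1 = 1.71
  Sum = 103.7575 µg/mL·hr
F = (AUC_ev/D_ev)/(AUC_iv/D_iv) = (103.7575/625)/(65.6/250) = 0.166012/0.2624 = 0.6327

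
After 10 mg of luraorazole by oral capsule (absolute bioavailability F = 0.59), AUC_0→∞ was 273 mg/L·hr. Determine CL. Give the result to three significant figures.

CL = 0.0216 L/hr

CL = F × Dose / AUC_0→∞
   = 0.59 × 10 / 273 = 0.0216117 L/hr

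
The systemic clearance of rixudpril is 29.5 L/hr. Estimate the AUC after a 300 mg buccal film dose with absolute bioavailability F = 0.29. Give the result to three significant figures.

AUC = 2.95 mg/L·hr

AUC_0→∞ = F × Dose / CL
        = 0.29 × 300 / 29.5 = 2.94915 mg/L·hr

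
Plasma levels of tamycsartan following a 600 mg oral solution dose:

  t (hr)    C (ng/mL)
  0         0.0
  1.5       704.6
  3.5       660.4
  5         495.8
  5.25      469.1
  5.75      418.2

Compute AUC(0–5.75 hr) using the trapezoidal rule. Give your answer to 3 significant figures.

Trapezoidal AUC_0→5.75:
  [0→1.5]: (0.0+704.6)/2 × 1.5 = 528.45
  [1.5→3.5]: (704.6+660.4)/2 × 2 = 1365.0
  [3.5→5]: (660.4+495.8)/2 × 1.5 = 867.15
  [5→5.25]: (495.8+469.1)/2 × 0.25 = 120.6125
  [5.25→5.75]: (469.1+418.2)/2 × 0.5 = 221.825
  Sum = 3103.0375 ng/mL·hr

AUC = 3100 ng/mL·hr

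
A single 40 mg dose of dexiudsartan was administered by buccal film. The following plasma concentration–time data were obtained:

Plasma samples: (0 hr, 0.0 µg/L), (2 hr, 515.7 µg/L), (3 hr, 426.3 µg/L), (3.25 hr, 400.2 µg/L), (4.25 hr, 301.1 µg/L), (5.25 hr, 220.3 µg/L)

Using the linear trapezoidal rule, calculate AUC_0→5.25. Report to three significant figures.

AUC = 1700 µg/L·hr

Trapezoidal AUC_0→5.25:
  [0→2]: (0.0+515.7)/2 × 2 = 515.7
  [2→3]: (515.7+426.3)/2 × 1 = 471.0
  [3→3.25]: (426.3+400.2)/2 × 0.25 = 103.3125
  [3.25→4.25]: (400.2+301.1)/2 × 1 = 350.65
  [4.25→5.25]: (301.1+220.3)/2 × 1 = 260.7
  Sum = 1701.3625 µg/L·hr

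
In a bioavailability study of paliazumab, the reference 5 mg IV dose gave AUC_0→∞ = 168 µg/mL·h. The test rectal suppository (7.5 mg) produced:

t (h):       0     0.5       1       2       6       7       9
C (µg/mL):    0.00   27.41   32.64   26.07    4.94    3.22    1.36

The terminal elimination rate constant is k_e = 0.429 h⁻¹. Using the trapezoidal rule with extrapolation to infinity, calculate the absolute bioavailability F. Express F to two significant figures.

F = 0.50

Trapezoidal AUC_0→9 (rectal suppository):
  [0→0.5]: (0.00+27.41)/2 × 0.5 = 6.8525
  [0.5→1]: (27.41+32.64)/2 × 0.5 = 15.0125
  [1→2]: (32.64+26.07)/2 × 1 = 29.355
  [2→6]: (26.07+4.94)/2 × 4 = 62.02
  [6→7]: (4.94+3.22)/2 × 1 = 4.08
  [7→9]: (3.22+1.36)/2 × 2 = 4.58
  Sum = 121.9 µg/mL·h
Tail: C_last/k_e = 1.36/0.429 = 3.170
AUC_0→∞ (rectal suppository) = 121.9 + 3.170 = 125.07 µg/mL·h
F = (AUC_ev/D_ev)/(AUC_iv/D_iv) = (125.07/7.5)/(168/5) = 16.676/33.6 = 0.4963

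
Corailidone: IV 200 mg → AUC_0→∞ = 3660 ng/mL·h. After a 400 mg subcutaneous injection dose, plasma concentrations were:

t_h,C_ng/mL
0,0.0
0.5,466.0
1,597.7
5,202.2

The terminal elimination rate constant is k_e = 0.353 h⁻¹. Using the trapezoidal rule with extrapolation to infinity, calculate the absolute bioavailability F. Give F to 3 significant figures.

Trapezoidal AUC_0→5 (subcutaneous injection):
  [0→0.5]: (0.0+466.0)/2 × 0.5 = 116.5
  [0.5→1]: (466.0+597.7)/2 × 0.5 = 265.925
  [1→5]: (597.7+202.2)/2 × 4 = 1599.8
  Sum = 1982.225 ng/mL·h
Tail: C_last/k_e = 202.2/0.353 = 572.805
AUC_0→∞ (subcutaneous injection) = 1982.225 + 572.805 = 2555.03 ng/mL·h
F = (AUC_ev/D_ev)/(AUC_iv/D_iv) = (2555.03/400)/(3660/200) = 6.387575/18.3 = 0.3490

F = 0.349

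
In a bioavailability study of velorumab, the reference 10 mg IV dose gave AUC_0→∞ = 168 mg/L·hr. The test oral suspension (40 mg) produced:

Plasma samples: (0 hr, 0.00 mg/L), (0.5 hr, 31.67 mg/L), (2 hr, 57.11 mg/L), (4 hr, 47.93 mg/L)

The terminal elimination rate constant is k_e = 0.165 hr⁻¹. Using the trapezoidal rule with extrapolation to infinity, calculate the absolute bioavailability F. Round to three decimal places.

Trapezoidal AUC_0→4 (oral suspension):
  [0→0.5]: (0.00+31.67)/2 × 0.5 = 7.9175
  [0.5→2]: (31.67+57.11)/2 × 1.5 = 66.585
  [2→4]: (57.11+47.93)/2 × 2 = 105.04
  Sum = 179.5425 mg/L·hr
Tail: C_last/k_e = 47.93/0.165 = 290.485
AUC_0→∞ (oral suspension) = 179.5425 + 290.485 = 470.0275 mg/L·hr
F = (AUC_ev/D_ev)/(AUC_iv/D_iv) = (470.0275/40)/(168/10) = 11.7507/16.8 = 0.6994

F = 0.699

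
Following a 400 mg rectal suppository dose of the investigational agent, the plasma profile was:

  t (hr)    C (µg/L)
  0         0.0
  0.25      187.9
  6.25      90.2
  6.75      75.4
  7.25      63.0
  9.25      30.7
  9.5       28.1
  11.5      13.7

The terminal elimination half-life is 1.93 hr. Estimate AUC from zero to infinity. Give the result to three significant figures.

Trapezoidal AUC_0→11.5:
  [0→0.25]: (0.0+187.9)/2 × 0.25 = 23.4875
  [0.25→6.25]: (187.9+90.2)/2 × 6 = 834.3
  [6.25→6.75]: (90.2+75.4)/2 × 0.5 = 41.4
  [6.75→7.25]: (75.4+63.0)/2 × 0.5 = 34.6
  [7.25→9.25]: (63.0+30.7)/2 × 2 = 93.7
  [9.25→9.5]: (30.7+28.1)/2 × 0.25 = 7.35
  [9.5→11.5]: (28.1+13.7)/2 × 2 = 41.8
  Sum = 1076.6375 µg/L·hr
k_e = ln2 / t½ = 0.693147 / 1.93 = 0.3591 hr^-1
Extrapolated tail: C_last / k_e = 13.7 / 0.3591 = 38.151
AUC_0→∞ = 1076.6375 + 38.151 = 1114.7885 µg/L·hr

AUC = 1110 µg/L·hr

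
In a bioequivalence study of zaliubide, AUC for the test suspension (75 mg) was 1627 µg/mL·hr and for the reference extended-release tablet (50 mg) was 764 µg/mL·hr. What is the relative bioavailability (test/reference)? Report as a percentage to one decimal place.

F_rel = (AUC_test/D_test) / (AUC_ref/D_ref)
      = (1627/75) / (764/50)
      = 21.6933 / 15.28 = 1.4197 = 141.97%

F_rel = 142.0%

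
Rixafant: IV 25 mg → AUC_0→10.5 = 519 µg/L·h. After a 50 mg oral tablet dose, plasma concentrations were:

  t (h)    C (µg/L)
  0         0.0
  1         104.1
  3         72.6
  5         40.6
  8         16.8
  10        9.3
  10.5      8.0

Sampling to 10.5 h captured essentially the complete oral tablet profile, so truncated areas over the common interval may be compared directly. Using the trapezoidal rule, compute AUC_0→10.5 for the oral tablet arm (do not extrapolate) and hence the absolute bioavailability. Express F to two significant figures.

Trapezoidal AUC_0→10.5 (oral tablet):
  [0→1]: (0.0+104.1)/2 × 1 = 52.05
  [1→3]: (104.1+72.6)/2 × 2 = 176.7
  [3→5]: (72.6+40.6)/2 × 2 = 113.2
  [5→8]: (40.6+16.8)/2 × 3 = 86.1
  [8→10]: (16.8+9.3)/2 × 2 = 26.1
  [10→10.5]: (9.3+8.0)/2 × 0.5 = 4.325
  Sum = 458.475 µg/L·h
F = (AUC_ev/D_ev)/(AUC_iv/D_iv) = (458.475/50)/(519/25) = 9.1695/20.76 = 0.4417

F = 0.44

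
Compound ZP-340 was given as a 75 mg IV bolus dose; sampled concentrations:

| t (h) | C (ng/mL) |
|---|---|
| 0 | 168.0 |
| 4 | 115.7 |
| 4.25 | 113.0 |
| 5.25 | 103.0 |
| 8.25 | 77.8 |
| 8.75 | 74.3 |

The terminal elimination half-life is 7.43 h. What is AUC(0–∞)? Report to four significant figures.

Trapezoidal AUC_0→8.75:
  [0→4]: (168.0+115.7)/2 × 4 = 567.4
  [4→4.25]: (115.7+113.0)/2 × 0.25 = 28.5875
  [4.25→5.25]: (113.0+103.0)/2 × 1 = 108.0
  [5.25→8.25]: (103.0+77.8)/2 × 3 = 271.2
  [8.25→8.75]: (77.8+74.3)/2 × 0.5 = 38.025
  Sum = 1013.2125 ng/mL·h
k_e = ln2 / t½ = 0.693147 / 7.43 = 0.0933 h^-1
Extrapolated tail: C_last / k_e = 74.3 / 0.0933 = 796.356
AUC_0→∞ = 1013.2125 + 796.356 = 1809.5685 ng/mL·h

AUC = 1810 ng/mL·h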